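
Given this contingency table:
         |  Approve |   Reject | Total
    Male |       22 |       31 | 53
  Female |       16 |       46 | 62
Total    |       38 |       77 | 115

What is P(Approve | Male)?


P(Approve | Male) = 22/(22+31) = 22/53

P(Approve|Male) = 22/53 ≈ 41.51%


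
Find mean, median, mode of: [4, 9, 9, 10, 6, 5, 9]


Sorted: [4, 5, 6, 9, 9, 9, 10]
Mean = 52/7
Median = 9
Freq: {4: 1, 9: 3, 10: 1, 6: 1, 5: 1}
Mode: [9]

Mean=52/7, Median=9, Mode=9


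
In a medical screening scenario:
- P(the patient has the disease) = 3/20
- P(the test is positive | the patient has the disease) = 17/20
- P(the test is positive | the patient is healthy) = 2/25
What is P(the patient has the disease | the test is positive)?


Using Bayes' theorem:
P(A|B) = P(B|A)·P(A) / P(B)

P(the test is positive) = 17/20 × 3/20 + 2/25 × 17/20
= 51/400 + 17/250 = 391/2000

P(the patient has the disease|the test is positive) = (51/400) / (391/2000) = 15/23

P(the patient has the disease|the test is positive) = 15/23 ≈ 65.22%


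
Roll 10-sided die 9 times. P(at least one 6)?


P(no 6)^9 = (9/10)^9 = 387420489/1000000000
P(≥1) = 1 - 387420489/1000000000 = 612579511/1000000000

P = 612579511/1000000000 ≈ 61.26%


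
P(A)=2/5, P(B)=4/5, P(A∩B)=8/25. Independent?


P(A)×P(B) = 8/25
P(A∩B) = 8/25
Equal ✓ → Independent

Yes, independent


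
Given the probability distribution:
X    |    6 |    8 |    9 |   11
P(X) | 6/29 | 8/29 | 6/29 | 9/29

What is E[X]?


E[X] = Σ x·P(X=x)
= (6)×(6/29) + (8)×(8/29) + (9)×(6/29) + (11)×(9/29)
= 253/29

E[X] = 253/29


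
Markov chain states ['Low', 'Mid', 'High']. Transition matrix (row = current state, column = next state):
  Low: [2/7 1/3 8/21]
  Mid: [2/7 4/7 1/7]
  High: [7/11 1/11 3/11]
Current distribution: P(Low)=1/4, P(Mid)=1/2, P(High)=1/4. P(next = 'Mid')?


P(next=Mid) = Σᵢ P(now=i)×P(i→Mid)
= 1/4×1/3 + 1/2×4/7 + 1/4×1/11
= 1/12 + 2/7 + 1/44 = 181/462

P = 181/462 ≈ 0.3918


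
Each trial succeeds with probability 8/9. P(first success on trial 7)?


Geometric: P(X=7) = (1-p)^(k-1)×p = (1/9)^6×8/9 = 8/4782969

P(X=7) = 8/4782969 ≈ 0.00%


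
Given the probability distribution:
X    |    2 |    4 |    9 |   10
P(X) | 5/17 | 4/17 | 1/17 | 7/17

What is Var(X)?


E[X] = 105/17
E[X²] = 865/17
Var(X) = E[X²] - (E[X])² = 865/17 - 11025/289 = 3680/289

Var(X) = 3680/289 ≈ 12.7336


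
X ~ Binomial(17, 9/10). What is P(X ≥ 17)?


P(X ≥ 17) = Σ P(X=i) for i=17..17
P(X=17) = 16677181699666569/100000000000000000
Sum = 16677181699666569/100000000000000000

P(X ≥ 17) = 16677181699666569/100000000000000000 ≈ 16.68%


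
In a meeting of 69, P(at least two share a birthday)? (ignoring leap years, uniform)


P(all different) = Π(365-i)/365 for i=0..68
= 0.001036
P(match) = 1 - 0.001036 = 0.998964

P ≈ 0.9990 ≈ 99.90%


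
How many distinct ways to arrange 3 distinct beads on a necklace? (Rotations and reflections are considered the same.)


Free circular arrangements: rotations and reflections both identified.
(n-1)!/2 = 2!/2 = 2/2 = 1

1


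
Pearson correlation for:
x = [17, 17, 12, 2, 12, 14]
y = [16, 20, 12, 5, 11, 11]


n=6, Σx=74, Σy=75, Σxy=1052, Σx²=1066, Σy²=1067
r = (6×1052 - 74×75)/√((6×1066 - 74²)(6×1067 - 75²))
= 762/√(920×777) = 762/√714840 ≈ 762/845.4821 ≈ 0.9013

r ≈ 0.9013


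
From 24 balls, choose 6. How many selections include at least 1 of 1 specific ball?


Complement: C(24,6) - C(23,6) = 134596 - 100947 = 33649

33649


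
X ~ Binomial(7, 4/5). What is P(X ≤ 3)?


P(X ≤ 3) = Σ P(X=i) for i=0..3
P(X=0) = 1/78125
P(X=1) = 28/78125
P(X=2) = 336/78125
P(X=3) = 448/15625
Sum = 521/15625

P(X ≤ 3) = 521/15625 ≈ 3.33%


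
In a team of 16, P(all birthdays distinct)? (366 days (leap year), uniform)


P(all different) = Π(366-i)/366 for i=0..15
= (366/366)×(365/366)×...×(351/366)
= 0.717059

P ≈ 0.7171 ≈ 71.71%


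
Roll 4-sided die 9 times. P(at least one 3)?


P(no 3)^9 = (3/4)^9 = 19683/262144
P(≥1) = 1 - 19683/262144 = 242461/262144

P = 242461/262144 ≈ 92.49%


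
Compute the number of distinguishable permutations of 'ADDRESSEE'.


Letters: 9, freq: {'A': 1, 'D': 2, 'R': 1, 'E': 3, 'S': 2}
9!/(1!×2!×1!×3!×2!) = 362880/24 = 15120

15120


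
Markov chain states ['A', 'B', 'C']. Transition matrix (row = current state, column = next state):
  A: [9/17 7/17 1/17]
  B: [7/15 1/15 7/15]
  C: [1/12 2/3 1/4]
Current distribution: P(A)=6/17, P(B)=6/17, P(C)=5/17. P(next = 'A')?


P(next=A) = Σᵢ P(now=i)×P(i→A)
= 6/17×9/17 + 6/17×7/15 + 5/17×1/12
= 54/289 + 14/85 + 5/204 = 6521/17340

P = 6521/17340 ≈ 0.3761


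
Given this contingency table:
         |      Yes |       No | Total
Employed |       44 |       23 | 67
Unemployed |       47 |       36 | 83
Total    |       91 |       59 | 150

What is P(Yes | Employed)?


P(Yes | Employed) = 44/(44+23) = 44/67

P(Yes|Employed) = 44/67 ≈ 65.67%


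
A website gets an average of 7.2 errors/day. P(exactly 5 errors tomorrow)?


Poisson(λ=7.2): P(X=5) = e^(-λ)×λ^k/k!
= e^(-7.2) × 7.2^5 / 5!
≈ 0.0007465858084 × 19349.17632 / 120 ≈ 0.120382

P(X=5) ≈ 0.120382 ≈ 12.04%


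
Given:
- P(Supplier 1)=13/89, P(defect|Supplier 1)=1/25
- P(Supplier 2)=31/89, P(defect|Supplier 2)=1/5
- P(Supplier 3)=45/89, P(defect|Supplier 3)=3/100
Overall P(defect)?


P(B) = Σ P(B|Aᵢ)×P(Aᵢ)
  1/25×13/89 = 13/2225
  1/5×31/89 = 31/445
  3/100×45/89 = 27/1780
Sum = 807/8900

P(defect) = 807/8900 ≈ 9.07%


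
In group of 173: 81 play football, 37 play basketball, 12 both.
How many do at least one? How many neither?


|A∪B| = 81+37-12 = 106
Neither = 173-106 = 67

At least one: 106; Neither: 67


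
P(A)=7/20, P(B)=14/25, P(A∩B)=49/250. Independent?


P(A)×P(B) = 49/250
P(A∩B) = 49/250
Equal ✓ → Independent

Yes, independent


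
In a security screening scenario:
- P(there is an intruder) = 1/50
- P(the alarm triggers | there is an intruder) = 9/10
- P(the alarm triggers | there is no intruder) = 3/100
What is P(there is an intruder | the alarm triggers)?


Using Bayes' theorem:
P(A|B) = P(B|A)·P(A) / P(B)

P(the alarm triggers) = 9/10 × 1/50 + 3/100 × 49/50
= 9/500 + 147/5000 = 237/5000

P(there is an intruder|the alarm triggers) = (9/500) / (237/5000) = 30/79

P(there is an intruder|the alarm triggers) = 30/79 ≈ 37.97%


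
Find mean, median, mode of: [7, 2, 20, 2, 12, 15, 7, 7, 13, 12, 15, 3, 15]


Sorted: [2, 2, 3, 7, 7, 7, 12, 12, 13, 15, 15, 15, 20]
Mean = 130/13 = 10
Median = 12
Freq: {7: 3, 2: 2, 20: 1, 12: 2, 15: 3, 13: 1, 3: 1}
Mode: [7, 15]

Mean=10, Median=12, Mode=[7, 15]


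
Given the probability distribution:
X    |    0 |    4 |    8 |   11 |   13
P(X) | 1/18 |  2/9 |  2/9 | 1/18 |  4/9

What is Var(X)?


E[X] = 163/18
E[X²] = 1793/18
Var(X) = E[X²] - (E[X])² = 1793/18 - 26569/324 = 5705/324

Var(X) = 5705/324 ≈ 17.6080


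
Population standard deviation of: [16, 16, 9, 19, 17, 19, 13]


Mean = 109/7
  (16-109/7)²=9/49
  (16-109/7)²=9/49
  (9-109/7)²=2116/49
  (19-109/7)²=576/49
  (17-109/7)²=100/49
  (19-109/7)²=576/49
  (13-109/7)²=324/49
Σ(x-μ)² = 530/7
σ² = (530/7)/7 = 530/49

σ = √(530/49) ≈ 3.2888


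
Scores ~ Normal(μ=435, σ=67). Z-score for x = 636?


z = (x - μ)/σ = (636 - 435)/67 = 3.0

z = 3.0


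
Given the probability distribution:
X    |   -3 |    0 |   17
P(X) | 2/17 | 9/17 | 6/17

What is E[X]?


E[X] = Σ x·P(X=x)
= (-3)×(2/17) + (0)×(9/17) + (17)×(6/17)
= 96/17

E[X] = 96/17


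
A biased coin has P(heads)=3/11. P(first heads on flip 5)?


Geometric: P(X=5) = (1-p)^(k-1)×p = (8/11)^4×3/11 = 12288/161051

P(X=5) = 12288/161051 ≈ 7.63%


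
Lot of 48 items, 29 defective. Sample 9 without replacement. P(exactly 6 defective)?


Hypergeometric: C(29,6)×C(19,3)/C(48,9)
= 475020×969/1677106640 = 23014719/83855332

P(X=6) = 23014719/83855332 ≈ 27.45%


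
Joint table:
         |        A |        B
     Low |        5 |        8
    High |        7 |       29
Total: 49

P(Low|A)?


P(Low|A) = 5/(5+7) = 5/12

P = 5/12 ≈ 41.67%


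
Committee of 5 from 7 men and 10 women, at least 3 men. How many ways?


Count by #men:
  3M,2W: C(7,3)×C(10,2)=1575
  4M,1W: C(7,4)×C(10,1)=350
  5M,0W: C(7,5)×C(10,0)=21
Total = 1946

1946


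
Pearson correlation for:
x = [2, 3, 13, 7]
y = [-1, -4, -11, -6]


n=4, Σx=25, Σy=-22, Σxy=-199, Σx²=231, Σy²=174
r = (4×(-199) - 25×(-22))/√((4×231 - 25²)(4×174 - (-22)²))
= -246/√(299×212) = -246/√63388 ≈ -246/251.7697 ≈ -0.9771

r ≈ -0.9771


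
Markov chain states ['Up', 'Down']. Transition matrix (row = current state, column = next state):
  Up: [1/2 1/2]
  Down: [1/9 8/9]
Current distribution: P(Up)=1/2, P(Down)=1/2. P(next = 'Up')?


P(next=Up) = Σᵢ P(now=i)×P(i→Up)
= 1/2×1/2 + 1/2×1/9
= 1/4 + 1/18 = 11/36

P = 11/36 ≈ 0.3056


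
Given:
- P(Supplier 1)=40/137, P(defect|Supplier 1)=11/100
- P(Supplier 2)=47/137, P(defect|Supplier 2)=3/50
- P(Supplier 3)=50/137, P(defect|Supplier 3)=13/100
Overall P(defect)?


P(B) = Σ P(B|Aᵢ)×P(Aᵢ)
  11/100×40/137 = 22/685
  3/50×47/137 = 141/6850
  13/100×50/137 = 13/274
Sum = 343/3425

P(defect) = 343/3425 ≈ 10.01%


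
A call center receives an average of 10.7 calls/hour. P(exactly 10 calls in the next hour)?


Poisson(λ=10.7): P(X=10) = e^(-λ)×λ^k/k!
= e^(-10.7) × 10.7^10 / 10!
≈ 2.254493791e-05 × 19671513572.9 / 3628800 ≈ 0.122215

P(X=10) ≈ 0.122215 ≈ 12.22%


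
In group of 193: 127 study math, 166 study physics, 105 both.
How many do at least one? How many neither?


|A∪B| = 127+166-105 = 188
Neither = 193-188 = 5

At least one: 188; Neither: 5


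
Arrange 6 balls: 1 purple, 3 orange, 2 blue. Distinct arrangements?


6!/(1!×3!×2!) = 60

60


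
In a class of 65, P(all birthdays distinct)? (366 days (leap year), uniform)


P(all different) = Π(366-i)/366 for i=0..64
= (366/366)×(365/366)×...×(302/366)
= 0.002358

P ≈ 0.0024 ≈ 0.24%


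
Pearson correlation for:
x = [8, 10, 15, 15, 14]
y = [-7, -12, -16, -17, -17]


n=5, Σx=62, Σy=-69, Σxy=-909, Σx²=810, Σy²=1027
r = (5×(-909) - 62×(-69))/√((5×810 - 62²)(5×1027 - (-69)²))
= -267/√(206×374) = -267/√77044 ≈ -267/277.5680 ≈ -0.9619

r ≈ -0.9619


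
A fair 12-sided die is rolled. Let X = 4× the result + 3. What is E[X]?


E[die] = (1+12)/2 = 13/2
E[X] = 4×13/2 + 3 = 29

E[X] = 29


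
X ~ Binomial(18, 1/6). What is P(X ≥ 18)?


P(X ≥ 18) = Σ P(X=i) for i=18..18
P(X=18) = 1/101559956668416
Sum = 1/101559956668416

P(X ≥ 18) = 1/101559956668416 ≈ 0.00%


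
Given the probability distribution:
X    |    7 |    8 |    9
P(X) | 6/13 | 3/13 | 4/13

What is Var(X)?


E[X] = 102/13
E[X²] = 810/13
Var(X) = E[X²] - (E[X])² = 810/13 - 10404/169 = 126/169

Var(X) = 126/169 ≈ 0.7456


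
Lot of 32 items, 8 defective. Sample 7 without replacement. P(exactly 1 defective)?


Hypergeometric: C(8,1)×C(24,6)/C(32,7)
= 8×134596/3365856 = 33649/105183

P(X=1) = 33649/105183 ≈ 31.99%


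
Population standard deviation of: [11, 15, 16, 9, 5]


Mean = 56/5
  (11-56/5)²=1/25
  (15-56/5)²=361/25
  (16-56/5)²=576/25
  (9-56/5)²=121/25
  (5-56/5)²=961/25
Σ(x-μ)² = 404/5
σ² = (404/5)/5 = 404/25

σ = √(404/25) ≈ 4.0200


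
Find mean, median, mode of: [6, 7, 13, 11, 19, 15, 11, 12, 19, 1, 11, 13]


Sorted: [1, 6, 7, 11, 11, 11, 12, 13, 13, 15, 19, 19]
Mean = 138/12 = 23/2
Median = 23/2
Freq: {6: 1, 7: 1, 13: 2, 11: 3, 19: 2, 15: 1, 12: 1, 1: 1}
Mode: [11]

Mean=23/2, Median=23/2, Mode=11


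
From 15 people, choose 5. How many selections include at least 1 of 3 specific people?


Complement: C(15,5) - C(12,5) = 3003 - 792 = 2211

2211


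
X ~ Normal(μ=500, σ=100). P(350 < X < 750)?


z₁=(350-500)/100=-1.5, z₂=(750-500)/100=2.5
P = Φ(2.5) - Φ(-1.5) = 0.993790 - 0.066807 = 0.926983 ≈ 0.9270

P(350 < X < 750) ≈ 0.9270


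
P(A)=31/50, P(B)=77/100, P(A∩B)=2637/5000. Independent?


P(A)×P(B) = 2387/5000
P(A∩B) = 2637/5000
Not equal → NOT independent

No, not independent


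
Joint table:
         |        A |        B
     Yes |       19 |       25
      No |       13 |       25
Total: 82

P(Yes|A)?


P(Yes|A) = 19/(19+13) = 19/32

P = 19/32 ≈ 59.38%


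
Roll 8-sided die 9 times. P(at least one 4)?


P(no 4)^9 = (7/8)^9 = 40353607/134217728
P(≥1) = 1 - 40353607/134217728 = 93864121/134217728

P = 93864121/134217728 ≈ 69.93%


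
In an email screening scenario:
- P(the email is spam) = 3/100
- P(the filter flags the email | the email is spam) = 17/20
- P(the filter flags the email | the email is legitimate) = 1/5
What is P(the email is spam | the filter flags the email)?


Using Bayes' theorem:
P(A|B) = P(B|A)·P(A) / P(B)

P(the filter flags the email) = 17/20 × 3/100 + 1/5 × 97/100
= 51/2000 + 97/500 = 439/2000

P(the email is spam|the filter flags the email) = (51/2000) / (439/2000) = 51/439

P(the email is spam|the filter flags the email) = 51/439 ≈ 11.62%


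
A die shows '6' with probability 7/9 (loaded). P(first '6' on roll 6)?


Geometric: P(X=6) = (1-p)^(k-1)×p = (2/9)^5×7/9 = 224/531441

P(X=6) = 224/531441 ≈ 0.04%


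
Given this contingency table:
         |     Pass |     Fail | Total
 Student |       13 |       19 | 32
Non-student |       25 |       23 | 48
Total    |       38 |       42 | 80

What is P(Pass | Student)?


P(Pass | Student) = 13/(13+19) = 13/32

P(Pass|Student) = 13/32 ≈ 40.62%


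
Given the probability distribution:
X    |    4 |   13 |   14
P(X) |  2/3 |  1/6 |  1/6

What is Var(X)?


E[X] = 43/6
E[X²] = 143/2
Var(X) = E[X²] - (E[X])² = 143/2 - 1849/36 = 725/36

Var(X) = 725/36 ≈ 20.1389


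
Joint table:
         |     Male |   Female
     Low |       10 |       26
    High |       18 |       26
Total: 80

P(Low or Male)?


P(Low∨Male) = P(Low) + P(Male) - P(Low∧Male)
= (36 + 28 - 10)/80 = 54/80 = 27/40

P = 27/40 ≈ 67.50%


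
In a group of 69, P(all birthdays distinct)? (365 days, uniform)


P(all different) = Π(365-i)/365 for i=0..68
= (365/365)×(364/365)×...×(297/365)
= 0.001036

P ≈ 0.0010 ≈ 0.10%


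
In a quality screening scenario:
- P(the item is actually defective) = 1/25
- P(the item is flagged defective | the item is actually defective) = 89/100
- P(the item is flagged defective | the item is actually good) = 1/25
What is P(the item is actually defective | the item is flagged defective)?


Using Bayes' theorem:
P(A|B) = P(B|A)·P(A) / P(B)

P(the item is flagged defective) = 89/100 × 1/25 + 1/25 × 24/25
= 89/2500 + 24/625 = 37/500

P(the item is actually defective|the item is flagged defective) = (89/2500) / (37/500) = 89/185

P(the item is actually defective|the item is flagged defective) = 89/185 ≈ 48.11%


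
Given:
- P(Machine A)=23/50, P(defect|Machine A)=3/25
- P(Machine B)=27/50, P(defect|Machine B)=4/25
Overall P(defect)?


P(B) = Σ P(B|Aᵢ)×P(Aᵢ)
  3/25×23/50 = 69/1250
  4/25×27/50 = 54/625
Sum = 177/1250

P(defect) = 177/1250 ≈ 14.16%


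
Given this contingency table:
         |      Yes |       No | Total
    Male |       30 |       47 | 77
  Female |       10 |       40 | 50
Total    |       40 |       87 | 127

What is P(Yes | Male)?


P(Yes | Male) = 30/(30+47) = 30/77

P(Yes|Male) = 30/77 ≈ 38.96%


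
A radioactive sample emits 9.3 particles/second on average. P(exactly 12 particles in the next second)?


Poisson(λ=9.3): P(X=12) = e^(-λ)×λ^k/k!
= e^(-9.3) × 9.3^12 / 12!
≈ 9.142423148e-05 × 418596297479 / 479001600 ≈ 0.079895

P(X=12) ≈ 0.079895 ≈ 7.99%


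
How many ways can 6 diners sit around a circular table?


Circular arrangements of 6 distinct objects: fix one position to break rotational symmetry.
(n-1)! = 5! = 120

120


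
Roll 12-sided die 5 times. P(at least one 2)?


P(no 2)^5 = (11/12)^5 = 161051/248832
P(≥1) = 1 - 161051/248832 = 87781/248832

P = 87781/248832 ≈ 35.28%


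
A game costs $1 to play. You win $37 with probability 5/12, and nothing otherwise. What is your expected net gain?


E[gain] = (37-1)×5/12 + (-1)×7/12
= 15 - 7/12 = 173/12

Expected net gain = $173/12 ≈ $14.42


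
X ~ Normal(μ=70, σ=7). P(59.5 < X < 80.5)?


z₁=(59.5-70)/7=-1.5, z₂=(80.5-70)/7=1.5
P = Φ(1.5) - Φ(-1.5) = 0.933193 - 0.066807 = 0.866386 ≈ 0.8664

P(59.5 < X < 80.5) ≈ 0.8664


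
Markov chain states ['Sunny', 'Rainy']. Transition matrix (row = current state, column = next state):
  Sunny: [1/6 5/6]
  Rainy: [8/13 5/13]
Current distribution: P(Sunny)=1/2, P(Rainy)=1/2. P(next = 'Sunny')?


P(next=Sunny) = Σᵢ P(now=i)×P(i→Sunny)
= 1/2×1/6 + 1/2×8/13
= 1/12 + 4/13 = 61/156

P = 61/156 ≈ 0.3910


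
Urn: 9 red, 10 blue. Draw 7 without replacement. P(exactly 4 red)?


Hypergeometric: C(9,4)×C(10,3)/C(19,7)
= 126×120/50388 = 1260/4199

P(X=4) = 1260/4199 ≈ 30.01%


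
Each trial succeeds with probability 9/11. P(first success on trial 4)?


Geometric: P(X=4) = (1-p)^(k-1)×p = (2/11)^3×9/11 = 72/14641

P(X=4) = 72/14641 ≈ 0.49%


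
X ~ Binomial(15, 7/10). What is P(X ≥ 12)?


P(X ≥ 12) = Σ P(X=i) for i=12..15
P(X=12) = 34008042652857/200000000000000
P(X=13) = 18312022966923/200000000000000
P(X=14) = 6104007655641/200000000000000
P(X=15) = 4747561509943/1000000000000000
Sum = 37108490985881/125000000000000

P(X ≥ 12) = 37108490985881/125000000000000 ≈ 29.69%


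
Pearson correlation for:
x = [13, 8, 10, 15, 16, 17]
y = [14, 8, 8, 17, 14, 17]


n=6, Σx=79, Σy=78, Σxy=1094, Σx²=1103, Σy²=1098
r = (6×1094 - 79×78)/√((6×1103 - 79²)(6×1098 - 78²))
= 402/√(377×504) = 402/√190008 ≈ 402/435.8991 ≈ 0.9222

r ≈ 0.9222


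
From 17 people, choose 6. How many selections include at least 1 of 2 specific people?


Complement: C(17,6) - C(15,6) = 12376 - 5005 = 7371

7371


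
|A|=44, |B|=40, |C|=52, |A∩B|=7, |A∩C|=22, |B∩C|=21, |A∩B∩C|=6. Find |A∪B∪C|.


|A∪B∪C| = 44+40+52-7-22-21+6 = 92

|A∪B∪C| = 92


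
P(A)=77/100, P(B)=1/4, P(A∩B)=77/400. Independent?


P(A)×P(B) = 77/400
P(A∩B) = 77/400
Equal ✓ → Independent

Yes, independent


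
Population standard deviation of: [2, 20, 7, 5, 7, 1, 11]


Mean = 53/7
  (2-53/7)²=1521/49
  (20-53/7)²=7569/49
  (7-53/7)²=16/49
  (5-53/7)²=324/49
  (7-53/7)²=16/49
  (1-53/7)²=2116/49
  (11-53/7)²=576/49
Σ(x-μ)² = 1734/7
σ² = (1734/7)/7 = 1734/49

σ = √(1734/49) ≈ 5.9488


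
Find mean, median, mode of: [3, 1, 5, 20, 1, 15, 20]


Sorted: [1, 1, 3, 5, 15, 20, 20]
Mean = 65/7
Median = 5
Freq: {3: 1, 1: 2, 5: 1, 20: 2, 15: 1}
Mode: [1, 20]

Mean=65/7, Median=5, Mode=[1, 20]


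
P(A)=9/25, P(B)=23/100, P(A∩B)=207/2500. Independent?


P(A)×P(B) = 207/2500
P(A∩B) = 207/2500
Equal ✓ → Independent

Yes, independent


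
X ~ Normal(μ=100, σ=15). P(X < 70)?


z = (70-100)/15 = -2.0
P(Z < -2.0) = 0.0228

P(X < 70) ≈ 0.0228


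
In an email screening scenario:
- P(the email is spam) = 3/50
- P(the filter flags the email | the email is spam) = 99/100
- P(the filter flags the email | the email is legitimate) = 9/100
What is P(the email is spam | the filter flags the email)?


Using Bayes' theorem:
P(A|B) = P(B|A)·P(A) / P(B)

P(the filter flags the email) = 99/100 × 3/50 + 9/100 × 47/50
= 297/5000 + 423/5000 = 18/125

P(the email is spam|the filter flags the email) = (297/5000) / (18/125) = 33/80

P(the email is spam|the filter flags the email) = 33/80 ≈ 41.25%


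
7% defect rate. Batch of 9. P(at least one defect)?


P(all good) = (93/100)^9 = 520411082988487293/1000000000000000000
P(≥1 defect) = 479588917011512707/1000000000000000000

P = 479588917011512707/1000000000000000000 ≈ 47.96%


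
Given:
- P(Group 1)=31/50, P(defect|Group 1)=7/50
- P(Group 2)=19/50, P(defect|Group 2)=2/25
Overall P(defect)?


P(B) = Σ P(B|Aᵢ)×P(Aᵢ)
  7/50×31/50 = 217/2500
  2/25×19/50 = 19/625
Sum = 293/2500

P(defect) = 293/2500 ≈ 11.72%


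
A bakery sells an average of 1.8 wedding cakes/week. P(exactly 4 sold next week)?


Poisson(λ=1.8): P(X=4) = e^(-λ)×λ^k/k!
= e^(-1.8) × 1.8^4 / 4!
≈ 0.1652988882 × 10.4976 / 24 ≈ 0.072302

P(X=4) ≈ 0.072302 ≈ 7.23%


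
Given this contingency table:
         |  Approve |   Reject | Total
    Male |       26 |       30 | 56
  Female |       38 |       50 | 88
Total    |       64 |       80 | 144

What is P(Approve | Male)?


P(Approve | Male) = 26/(26+30) = 26/56 = 13/28

P(Approve|Male) = 13/28 ≈ 46.43%


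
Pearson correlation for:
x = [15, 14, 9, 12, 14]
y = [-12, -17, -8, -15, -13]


n=5, Σx=64, Σy=-65, Σxy=-852, Σx²=842, Σy²=891
r = (5×(-852) - 64×(-65))/√((5×842 - 64²)(5×891 - (-65)²))
= -100/√(114×230) = -100/√26220 ≈ -100/161.9259 ≈ -0.6176

r ≈ -0.6176


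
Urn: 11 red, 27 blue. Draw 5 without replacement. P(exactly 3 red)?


Hypergeometric: C(11,3)×C(27,2)/C(38,5)
= 165×351/501942 = 19305/167314

P(X=3) = 19305/167314 ≈ 11.54%


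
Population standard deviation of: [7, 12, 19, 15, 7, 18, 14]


Mean = 92/7
  (7-92/7)²=1849/49
  (12-92/7)²=64/49
  (19-92/7)²=1681/49
  (15-92/7)²=169/49
  (7-92/7)²=1849/49
  (18-92/7)²=1156/49
  (14-92/7)²=36/49
Σ(x-μ)² = 972/7
σ² = (972/7)/7 = 972/49

σ = √(972/49) ≈ 4.4538


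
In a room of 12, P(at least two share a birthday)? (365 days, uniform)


P(all different) = Π(365-i)/365 for i=0..11
= 0.832975
P(match) = 1 - 0.832975 = 0.167025

P ≈ 0.1670 ≈ 16.70%


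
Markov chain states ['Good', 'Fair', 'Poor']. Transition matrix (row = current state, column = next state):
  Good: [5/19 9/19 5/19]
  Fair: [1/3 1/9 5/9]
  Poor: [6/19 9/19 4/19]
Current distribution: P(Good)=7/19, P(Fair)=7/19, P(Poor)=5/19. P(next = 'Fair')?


P(next=Fair) = Σᵢ P(now=i)×P(i→Fair)
= 7/19×9/19 + 7/19×1/9 + 5/19×9/19
= 63/361 + 7/171 + 45/361 = 1105/3249

P = 1105/3249 ≈ 0.3401


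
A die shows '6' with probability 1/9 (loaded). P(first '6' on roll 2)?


Geometric: P(X=2) = (1-p)^(k-1)×p = (8/9)^1×1/9 = 8/81

P(X=2) = 8/81 ≈ 9.88%


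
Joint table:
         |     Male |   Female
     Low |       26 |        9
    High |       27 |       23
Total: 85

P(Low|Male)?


P(Low|Male) = 26/(26+27) = 26/53

P = 26/53 ≈ 49.06%


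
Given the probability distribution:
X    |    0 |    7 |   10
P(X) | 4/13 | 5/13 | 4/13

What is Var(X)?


E[X] = 75/13
E[X²] = 645/13
Var(X) = E[X²] - (E[X])² = 645/13 - 5625/169 = 2760/169

Var(X) = 2760/169 ≈ 16.3314


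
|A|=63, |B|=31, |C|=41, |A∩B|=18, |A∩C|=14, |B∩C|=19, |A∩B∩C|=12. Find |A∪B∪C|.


|A∪B∪C| = 63+31+41-18-14-19+12 = 96

|A∪B∪C| = 96


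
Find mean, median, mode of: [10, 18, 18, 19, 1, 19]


Sorted: [1, 10, 18, 18, 19, 19]
Mean = 85/6
Median = 18
Freq: {10: 1, 18: 2, 19: 2, 1: 1}
Mode: [18, 19]

Mean=85/6, Median=18, Mode=[18, 19]


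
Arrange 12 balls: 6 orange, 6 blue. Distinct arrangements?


12!/(6!×6!) = 924

924


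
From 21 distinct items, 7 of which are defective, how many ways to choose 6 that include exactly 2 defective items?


Choose 2 of the 7 defective items and 4 of the other 14 items:
C(7,2)×C(14,4) = 21×1001 = 21021

21021


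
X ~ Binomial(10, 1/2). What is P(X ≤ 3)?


P(X ≤ 3) = Σ P(X=i) for i=0..3
P(X=0) = 1/1024
P(X=1) = 5/512
P(X=2) = 45/1024
P(X=3) = 15/128
Sum = 11/64

P(X ≤ 3) = 11/64 ≈ 17.19%


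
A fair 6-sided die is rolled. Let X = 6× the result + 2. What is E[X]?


E[die] = (1+6)/2 = 7/2
E[X] = 6×7/2 + 2 = 23

E[X] = 23


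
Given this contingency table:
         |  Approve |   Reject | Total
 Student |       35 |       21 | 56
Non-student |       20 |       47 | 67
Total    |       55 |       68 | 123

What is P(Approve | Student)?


P(Approve | Student) = 35/(35+21) = 35/56 = 5/8

P(Approve|Student) = 5/8 ≈ 62.50%


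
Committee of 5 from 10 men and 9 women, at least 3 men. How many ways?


Count by #men:
  3M,2W: C(10,3)×C(9,2)=4320
  4M,1W: C(10,4)×C(9,1)=1890
  5M,0W: C(10,5)×C(9,0)=252
Total = 6462

6462


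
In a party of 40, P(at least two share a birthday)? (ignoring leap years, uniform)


P(all different) = Π(365-i)/365 for i=0..39
= 0.108768
P(match) = 1 - 0.108768 = 0.891232

P ≈ 0.8912 ≈ 89.12%


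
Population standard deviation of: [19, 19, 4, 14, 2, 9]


Mean = 67/6
  (19-67/6)²=2209/36
  (19-67/6)²=2209/36
  (4-67/6)²=1849/36
  (14-67/6)²=289/36
  (2-67/6)²=3025/36
  (9-67/6)²=169/36
Σ(x-μ)² = 1625/6
σ² = (1625/6)/6 = 1625/36

σ = √(1625/36) ≈ 6.7185


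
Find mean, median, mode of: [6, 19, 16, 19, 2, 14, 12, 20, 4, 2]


Sorted: [2, 2, 4, 6, 12, 14, 16, 19, 19, 20]
Mean = 114/10 = 57/5
Median = 13
Freq: {6: 1, 19: 2, 16: 1, 2: 2, 14: 1, 12: 1, 20: 1, 4: 1}
Mode: [2, 19]

Mean=57/5, Median=13, Mode=[2, 19]


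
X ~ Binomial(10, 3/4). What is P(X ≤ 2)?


P(X ≤ 2) = Σ P(X=i) for i=0..2
P(X=0) = 1/1048576
P(X=1) = 15/524288
P(X=2) = 405/1048576
Sum = 109/262144

P(X ≤ 2) = 109/262144 ≈ 0.04%


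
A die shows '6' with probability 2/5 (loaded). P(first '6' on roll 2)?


Geometric: P(X=2) = (1-p)^(k-1)×p = (3/5)^1×2/5 = 6/25

P(X=2) = 6/25 ≈ 24.00%


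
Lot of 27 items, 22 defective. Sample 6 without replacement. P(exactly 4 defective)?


Hypergeometric: C(22,4)×C(5,2)/C(27,6)
= 7315×10/296010 = 665/2691

P(X=4) = 665/2691 ≈ 24.71%


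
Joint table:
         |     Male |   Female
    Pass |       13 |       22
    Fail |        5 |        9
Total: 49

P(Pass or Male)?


P(Pass∨Male) = P(Pass) + P(Male) - P(Pass∧Male)
= (35 + 18 - 13)/49 = 40/49

P = 40/49 ≈ 81.63%


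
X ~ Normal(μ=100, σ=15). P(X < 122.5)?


z = (122.5-100)/15 = 1.5
P(Z < 1.5) = 0.9332

P(X < 122.5) ≈ 0.9332


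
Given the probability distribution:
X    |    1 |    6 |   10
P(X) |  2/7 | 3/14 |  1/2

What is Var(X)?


E[X] = 46/7
E[X²] = 58
Var(X) = E[X²] - (E[X])² = 58 - 2116/49 = 726/49

Var(X) = 726/49 ≈ 14.8163


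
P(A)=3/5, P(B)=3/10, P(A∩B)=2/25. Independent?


P(A)×P(B) = 9/50
P(A∩B) = 2/25
Not equal → NOT independent

No, not independent


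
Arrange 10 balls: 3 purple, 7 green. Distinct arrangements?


10!/(3!×7!) = 120

120


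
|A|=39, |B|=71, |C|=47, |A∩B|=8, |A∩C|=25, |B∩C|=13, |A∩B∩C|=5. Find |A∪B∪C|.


|A∪B∪C| = 39+71+47-8-25-13+5 = 116

|A∪B∪C| = 116


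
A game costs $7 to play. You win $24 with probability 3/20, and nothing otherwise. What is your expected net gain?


E[gain] = (24-7)×3/20 + (-7)×17/20
= 51/20 - 119/20 = -17/5

Expected net gain = $-17/5 ≈ $-3.40


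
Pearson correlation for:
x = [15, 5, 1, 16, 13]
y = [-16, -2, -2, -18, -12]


n=5, Σx=50, Σy=-50, Σxy=-696, Σx²=676, Σy²=732
r = (5×(-696) - 50×(-50))/√((5×676 - 50²)(5×732 - (-50)²))
= -980/√(880×1160) = -980/√1020800 ≈ -980/1010.3465 ≈ -0.9700

r ≈ -0.9700


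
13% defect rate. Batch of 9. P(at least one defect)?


P(all good) = (87/100)^9 = 285544154243029527/1000000000000000000
P(≥1 defect) = 714455845756970473/1000000000000000000

P = 714455845756970473/1000000000000000000 ≈ 71.45%


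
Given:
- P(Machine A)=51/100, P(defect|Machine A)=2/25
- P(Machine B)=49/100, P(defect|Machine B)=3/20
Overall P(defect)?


P(B) = Σ P(B|Aᵢ)×P(Aᵢ)
  2/25×51/100 = 51/1250
  3/20×49/100 = 147/2000
Sum = 1143/10000

P(defect) = 1143/10000 ≈ 11.43%


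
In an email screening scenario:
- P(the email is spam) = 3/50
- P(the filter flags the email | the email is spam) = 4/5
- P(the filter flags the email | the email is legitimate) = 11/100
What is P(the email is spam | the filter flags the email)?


Using Bayes' theorem:
P(A|B) = P(B|A)·P(A) / P(B)

P(the filter flags the email) = 4/5 × 3/50 + 11/100 × 47/50
= 6/125 + 517/5000 = 757/5000

P(the email is spam|the filter flags the email) = (6/125) / (757/5000) = 240/757

P(the email is spam|the filter flags the email) = 240/757 ≈ 31.70%


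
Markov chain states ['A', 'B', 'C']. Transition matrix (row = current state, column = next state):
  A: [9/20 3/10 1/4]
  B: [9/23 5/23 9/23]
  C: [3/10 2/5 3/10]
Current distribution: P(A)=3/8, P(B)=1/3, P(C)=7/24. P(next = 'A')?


P(next=A) = Σᵢ P(now=i)×P(i→A)
= 3/8×9/20 + 1/3×9/23 + 7/24×3/10
= 27/160 + 3/23 + 7/80 = 1423/3680

P = 1423/3680 ≈ 0.3867


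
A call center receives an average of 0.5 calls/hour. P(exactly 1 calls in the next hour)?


Poisson(λ=0.5): P(X=1) = e^(-λ)×λ^k/k!
= e^(-0.5) × 0.5^1 / 1!
≈ 0.6065306597 × 0.5 / 1 ≈ 0.303265

P(X=1) ≈ 0.303265 ≈ 30.33%


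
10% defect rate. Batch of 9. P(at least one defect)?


P(all good) = (9/10)^9 = 387420489/1000000000
P(≥1 defect) = 612579511/1000000000

P = 612579511/1000000000 ≈ 61.26%


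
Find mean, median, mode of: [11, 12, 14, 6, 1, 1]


Sorted: [1, 1, 6, 11, 12, 14]
Mean = 45/6 = 15/2
Median = 17/2
Freq: {11: 1, 12: 1, 14: 1, 6: 1, 1: 2}
Mode: [1]

Mean=15/2, Median=17/2, Mode=1


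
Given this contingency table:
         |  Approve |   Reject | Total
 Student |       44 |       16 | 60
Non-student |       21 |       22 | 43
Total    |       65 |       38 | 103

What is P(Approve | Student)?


P(Approve | Student) = 44/(44+16) = 44/60 = 11/15

P(Approve|Student) = 11/15 ≈ 73.33%


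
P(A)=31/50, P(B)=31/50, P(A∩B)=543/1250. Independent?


P(A)×P(B) = 961/2500
P(A∩B) = 543/1250
Not equal → NOT independent

No, not independent


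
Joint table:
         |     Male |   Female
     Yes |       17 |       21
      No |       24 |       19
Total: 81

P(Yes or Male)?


P(Yes∨Male) = P(Yes) + P(Male) - P(Yes∧Male)
= (38 + 41 - 17)/81 = 62/81

P = 62/81 ≈ 76.54%


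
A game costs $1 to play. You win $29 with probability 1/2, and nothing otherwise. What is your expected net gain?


E[gain] = (29-1)×1/2 + (-1)×1/2
= 14 - 1/2 = 27/2

Expected net gain = $27/2 ≈ $13.50


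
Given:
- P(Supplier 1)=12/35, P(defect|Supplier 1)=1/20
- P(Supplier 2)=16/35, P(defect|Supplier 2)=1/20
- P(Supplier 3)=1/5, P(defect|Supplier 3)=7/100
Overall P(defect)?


P(B) = Σ P(B|Aᵢ)×P(Aᵢ)
  1/20×12/35 = 3/175
  1/20×16/35 = 4/175
  7/100×1/5 = 7/500
Sum = 27/500

P(defect) = 27/500 ≈ 5.40%


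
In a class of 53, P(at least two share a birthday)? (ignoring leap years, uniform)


P(all different) = Π(365-i)/365 for i=0..52
= 0.018862
P(match) = 1 - 0.018862 = 0.981138

P ≈ 0.9811 ≈ 98.11%


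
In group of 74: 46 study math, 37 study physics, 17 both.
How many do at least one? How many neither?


|A∪B| = 46+37-17 = 66
Neither = 74-66 = 8

At least one: 66; Neither: 8


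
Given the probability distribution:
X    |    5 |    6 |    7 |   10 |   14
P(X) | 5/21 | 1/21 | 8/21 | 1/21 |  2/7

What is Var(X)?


E[X] = 181/21
E[X²] = 1829/21
Var(X) = E[X²] - (E[X])² = 1829/21 - 32761/441 = 5648/441

Var(X) = 5648/441 ≈ 12.8073


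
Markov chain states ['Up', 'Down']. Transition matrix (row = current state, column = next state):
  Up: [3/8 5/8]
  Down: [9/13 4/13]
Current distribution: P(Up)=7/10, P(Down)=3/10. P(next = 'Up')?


P(next=Up) = Σᵢ P(now=i)×P(i→Up)
= 7/10×3/8 + 3/10×9/13
= 21/80 + 27/130 = 489/1040

P = 489/1040 ≈ 0.4702


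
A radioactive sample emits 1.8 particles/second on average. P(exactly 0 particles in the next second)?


Poisson(λ=1.8): P(X=0) = e^(-λ)×λ^k/k!
= e^(-1.8) × 1.8^0 / 0!
≈ 0.1652988882 × 1 / 1 ≈ 0.165299

P(X=0) ≈ 0.165299 ≈ 16.53%


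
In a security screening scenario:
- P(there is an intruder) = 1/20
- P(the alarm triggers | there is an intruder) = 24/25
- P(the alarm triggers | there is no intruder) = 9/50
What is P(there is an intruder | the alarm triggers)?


Using Bayes' theorem:
P(A|B) = P(B|A)·P(A) / P(B)

P(the alarm triggers) = 24/25 × 1/20 + 9/50 × 19/20
= 6/125 + 171/1000 = 219/1000

P(there is an intruder|the alarm triggers) = (6/125) / (219/1000) = 16/73

P(there is an intruder|the alarm triggers) = 16/73 ≈ 21.92%


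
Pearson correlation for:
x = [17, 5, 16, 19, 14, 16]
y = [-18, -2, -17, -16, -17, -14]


n=6, Σx=87, Σy=-84, Σxy=-1354, Σx²=1383, Σy²=1358
r = (6×(-1354) - 87×(-84))/√((6×1383 - 87²)(6×1358 - (-84)²))
= -816/√(729×1092) = -816/√796068 ≈ -816/892.2264 ≈ -0.9146

r ≈ -0.9146


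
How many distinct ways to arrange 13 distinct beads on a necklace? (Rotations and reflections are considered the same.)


Free circular arrangements: rotations and reflections both identified.
(n-1)!/2 = 12!/2 = 479001600/2 = 239500800

239500800


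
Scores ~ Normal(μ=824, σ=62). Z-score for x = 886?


z = (x - μ)/σ = (886 - 824)/62 = 1.0

z = 1.0


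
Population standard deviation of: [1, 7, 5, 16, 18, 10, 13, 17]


Mean = 87/8
  (1-87/8)²=6241/64
  (7-87/8)²=961/64
  (5-87/8)²=2209/64
  (16-87/8)²=1681/64
  (18-87/8)²=3249/64
  (10-87/8)²=49/64
  (13-87/8)²=289/64
  (17-87/8)²=2401/64
Σ(x-μ)² = 2135/8
σ² = (2135/8)/8 = 2135/64

σ = √(2135/64) ≈ 5.7758


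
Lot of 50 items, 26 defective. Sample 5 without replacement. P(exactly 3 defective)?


Hypergeometric: C(26,3)×C(24,2)/C(50,5)
= 2600×276/2118760 = 780/2303

P(X=3) = 780/2303 ≈ 33.87%


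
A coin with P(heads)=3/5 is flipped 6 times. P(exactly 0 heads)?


Binomial: P(X=0) = C(6,0)×p^0×(1-p)^6
= 1 × 1 × 64/15625 = 64/15625

P(X=0) = 64/15625 ≈ 0.41%


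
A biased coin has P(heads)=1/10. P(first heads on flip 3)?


Geometric: P(X=3) = (1-p)^(k-1)×p = (9/10)^2×1/10 = 81/1000

P(X=3) = 81/1000 ≈ 8.10%


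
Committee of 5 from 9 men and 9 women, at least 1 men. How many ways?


Count by #men:
  1M,4W: C(9,1)×C(9,4)=1134
  2M,3W: C(9,2)×C(9,3)=3024
  3M,2W: C(9,3)×C(9,2)=3024
  4M,1W: C(9,4)×C(9,1)=1134
  5M,0W: C(9,5)×C(9,0)=126
Total = 8442

8442


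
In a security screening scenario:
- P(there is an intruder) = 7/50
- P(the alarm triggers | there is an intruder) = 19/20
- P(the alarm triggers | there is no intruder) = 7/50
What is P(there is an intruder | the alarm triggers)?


Using Bayes' theorem:
P(A|B) = P(B|A)·P(A) / P(B)

P(the alarm triggers) = 19/20 × 7/50 + 7/50 × 43/50
= 133/1000 + 301/2500 = 1267/5000

P(there is an intruder|the alarm triggers) = (133/1000) / (1267/5000) = 95/181

P(there is an intruder|the alarm triggers) = 95/181 ≈ 52.49%


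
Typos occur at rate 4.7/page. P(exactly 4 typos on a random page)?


Poisson(λ=4.7): P(X=4) = e^(-λ)×λ^k/k!
= e^(-4.7) × 4.7^4 / 4!
≈ 0.009095277102 × 487.9681 / 24 ≈ 0.184925

P(X=4) ≈ 0.184925 ≈ 18.49%


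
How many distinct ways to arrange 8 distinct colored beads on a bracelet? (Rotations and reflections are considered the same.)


Free circular arrangements: rotations and reflections both identified.
(n-1)!/2 = 7!/2 = 5040/2 = 2520

2520


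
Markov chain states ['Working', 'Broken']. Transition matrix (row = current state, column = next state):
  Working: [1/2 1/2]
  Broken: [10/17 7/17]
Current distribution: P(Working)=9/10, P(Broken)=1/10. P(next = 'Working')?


P(next=Working) = Σᵢ P(now=i)×P(i→Working)
= 9/10×1/2 + 1/10×10/17
= 9/20 + 1/17 = 173/340

P = 173/340 ≈ 0.5088


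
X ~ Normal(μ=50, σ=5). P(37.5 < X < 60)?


z₁=(37.5-50)/5=-2.5, z₂=(60-50)/5=2.0
P = Φ(2.0) - Φ(-2.5) = 0.977250 - 0.006210 = 0.971040 ≈ 0.9710

P(37.5 < X < 60) ≈ 0.9710


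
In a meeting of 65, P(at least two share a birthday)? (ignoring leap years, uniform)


P(all different) = Π(365-i)/365 for i=0..64
= 0.002317
P(match) = 1 - 0.002317 = 0.997683

P ≈ 0.9977 ≈ 99.77%


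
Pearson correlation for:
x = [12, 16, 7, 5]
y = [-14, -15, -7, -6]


n=4, Σx=40, Σy=-42, Σxy=-487, Σx²=474, Σy²=506
r = (4×(-487) - 40×(-42))/√((4×474 - 40²)(4×506 - (-42)²))
= -268/√(296×260) = -268/√76960 ≈ -268/277.4167 ≈ -0.9661

r ≈ -0.9661


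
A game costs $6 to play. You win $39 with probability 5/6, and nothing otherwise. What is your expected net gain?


E[gain] = (39-6)×5/6 + (-6)×1/6
= 55/2 - 1 = 53/2

Expected net gain = $53/2 ≈ $26.50


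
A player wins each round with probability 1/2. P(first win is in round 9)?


Geometric: P(X=9) = (1-p)^(k-1)×p = (1/2)^8×1/2 = 1/512

P(X=9) = 1/512 ≈ 0.20%


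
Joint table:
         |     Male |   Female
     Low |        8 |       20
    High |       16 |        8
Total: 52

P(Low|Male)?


P(Low|Male) = 8/(8+16) = 8/24 = 1/3

P = 1/3 ≈ 33.33%


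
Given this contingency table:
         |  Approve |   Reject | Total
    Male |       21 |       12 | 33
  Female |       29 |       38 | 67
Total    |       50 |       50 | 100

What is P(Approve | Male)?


P(Approve | Male) = 21/(21+12) = 21/33 = 7/11

P(Approve|Male) = 7/11 ≈ 63.64%


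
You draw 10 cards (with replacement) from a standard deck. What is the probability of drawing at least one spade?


P(not a spade) = 39/52 = 3/4
P(none in 10 draws) = (3/4)^10 = 59049/1048576
P(≥1 spade) = 1 - 59049/1048576 = 989527/1048576

P = 989527/1048576 ≈ 94.37%


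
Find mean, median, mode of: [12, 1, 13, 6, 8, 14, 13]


Sorted: [1, 6, 8, 12, 13, 13, 14]
Mean = 67/7
Median = 12
Freq: {12: 1, 1: 1, 13: 2, 6: 1, 8: 1, 14: 1}
Mode: [13]

Mean=67/7, Median=12, Mode=13


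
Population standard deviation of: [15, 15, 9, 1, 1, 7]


Mean = 48/6 = 8
  (15-8)²=49
  (15-8)²=49
  (9-8)²=1
  (1-8)²=49
  (1-8)²=49
  (7-8)²=1
Σ(x-μ)² = 198
σ² = 198/6 = 33

σ = √(33) ≈ 5.7446


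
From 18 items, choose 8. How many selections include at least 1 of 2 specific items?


Complement: C(18,8) - C(16,8) = 43758 - 12870 = 30888

30888


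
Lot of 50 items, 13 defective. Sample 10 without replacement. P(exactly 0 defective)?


Hypergeometric: C(13,0)×C(37,10)/C(50,10)
= 1×348330136/10272278170 = 2261884/66703105

P(X=0) = 2261884/66703105 ≈ 3.39%


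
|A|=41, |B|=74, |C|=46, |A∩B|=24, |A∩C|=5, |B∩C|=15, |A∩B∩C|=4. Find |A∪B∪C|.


|A∪B∪C| = 41+74+46-24-5-15+4 = 121

|A∪B∪C| = 121


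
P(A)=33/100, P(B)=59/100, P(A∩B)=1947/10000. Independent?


P(A)×P(B) = 1947/10000
P(A∩B) = 1947/10000
Equal ✓ → Independent

Yes, independent


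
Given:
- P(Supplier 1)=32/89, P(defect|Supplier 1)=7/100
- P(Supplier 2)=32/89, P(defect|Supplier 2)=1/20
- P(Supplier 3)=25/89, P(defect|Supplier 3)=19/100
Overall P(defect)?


P(B) = Σ P(B|Aᵢ)×P(Aᵢ)
  7/100×32/89 = 56/2225
  1/20×32/89 = 8/445
  19/100×25/89 = 19/356
Sum = 859/8900

P(defect) = 859/8900 ≈ 9.65%


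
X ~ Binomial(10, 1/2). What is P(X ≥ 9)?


P(X ≥ 9) = Σ P(X=i) for i=9..10
P(X=9) = 5/512
P(X=10) = 1/1024
Sum = 11/1024

P(X ≥ 9) = 11/1024 ≈ 1.07%


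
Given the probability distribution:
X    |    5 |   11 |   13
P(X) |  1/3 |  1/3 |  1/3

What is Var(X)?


E[X] = 29/3
E[X²] = 105
Var(X) = E[X²] - (E[X])² = 105 - 841/9 = 104/9

Var(X) = 104/9 ≈ 11.5556


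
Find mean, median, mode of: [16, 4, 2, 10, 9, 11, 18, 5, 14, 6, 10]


Sorted: [2, 4, 5, 6, 9, 10, 10, 11, 14, 16, 18]
Mean = 105/11
Median = 10
Freq: {16: 1, 4: 1, 2: 1, 10: 2, 9: 1, 11: 1, 18: 1, 5: 1, 14: 1, 6: 1}
Mode: [10]

Mean=105/11, Median=10, Mode=10


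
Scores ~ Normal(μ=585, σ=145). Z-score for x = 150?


z = (x - μ)/σ = (150 - 585)/145 = -3.0

z = -3.0


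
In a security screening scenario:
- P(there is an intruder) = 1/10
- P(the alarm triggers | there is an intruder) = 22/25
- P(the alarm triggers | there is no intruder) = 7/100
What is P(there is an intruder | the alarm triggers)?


Using Bayes' theorem:
P(A|B) = P(B|A)·P(A) / P(B)

P(the alarm triggers) = 22/25 × 1/10 + 7/100 × 9/10
= 11/125 + 63/1000 = 151/1000

P(there is an intruder|the alarm triggers) = (11/125) / (151/1000) = 88/151

P(there is an intruder|the alarm triggers) = 88/151 ≈ 58.28%
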